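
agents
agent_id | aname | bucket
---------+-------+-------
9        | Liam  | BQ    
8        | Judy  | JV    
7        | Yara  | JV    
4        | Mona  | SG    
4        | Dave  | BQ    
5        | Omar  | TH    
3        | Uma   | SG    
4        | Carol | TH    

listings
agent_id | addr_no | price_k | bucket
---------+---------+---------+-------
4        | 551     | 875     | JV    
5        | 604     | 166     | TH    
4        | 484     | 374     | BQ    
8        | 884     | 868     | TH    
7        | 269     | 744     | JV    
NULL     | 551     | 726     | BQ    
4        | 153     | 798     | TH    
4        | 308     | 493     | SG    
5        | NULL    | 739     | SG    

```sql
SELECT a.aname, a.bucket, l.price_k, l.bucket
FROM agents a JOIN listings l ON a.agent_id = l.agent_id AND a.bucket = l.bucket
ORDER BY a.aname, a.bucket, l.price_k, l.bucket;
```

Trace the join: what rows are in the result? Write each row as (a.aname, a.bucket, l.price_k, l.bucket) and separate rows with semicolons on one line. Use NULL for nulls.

(Carol, TH, 798, TH); (Dave, BQ, 374, BQ); (Mona, SG, 493, SG); (Omar, TH, 166, TH); (Yara, JV, 744, JV)

INNER JOIN keeps only pairs where the ON condition holds.
Matching on a.agent_id = l.agent_id AND a.bucket = l.bucket. A NULL in a compared column never satisfies the condition.
- a[0] agent_id=9, bucket=BQ → no match; dropped.
- a[1] agent_id=8, bucket=JV → no match; dropped.
- a[2] agent_id=7, bucket=JV → 1 match(es) in l → 1 row(s).
- a[3] agent_id=4, bucket=SG → 1 match(es) in l → 1 row(s).
- a[4] agent_id=4, bucket=BQ → 1 match(es) in l → 1 row(s).
- a[5] agent_id=5, bucket=TH → 1 match(es) in l → 1 row(s).
- a[6] agent_id=3, bucket=SG → no match; dropped.
- a[7] agent_id=4, bucket=TH → 1 match(es) in l → 1 row(s).
After projecting and ordering:
a.aname | a.bucket | l.price_k | l.bucket
Carol | TH | 798 | TH
Dave | BQ | 374 | BQ
Mona | SG | 493 | SG
Omar | TH | 166 | TH
Yara | JV | 744 | JV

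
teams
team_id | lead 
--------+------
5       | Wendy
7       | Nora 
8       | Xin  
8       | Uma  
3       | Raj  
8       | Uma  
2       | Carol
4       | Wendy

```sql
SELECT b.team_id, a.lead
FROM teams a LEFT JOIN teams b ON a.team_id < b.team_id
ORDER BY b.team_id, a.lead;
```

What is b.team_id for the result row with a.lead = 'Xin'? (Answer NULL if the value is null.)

NULL

LEFT JOIN keeps every row from `teams a`; unmatched rows get NULL for `teams b`'s columns.
Matching on a.team_id < b.team_id.
Matched pairs: 25; unmatched a rows kept: 3.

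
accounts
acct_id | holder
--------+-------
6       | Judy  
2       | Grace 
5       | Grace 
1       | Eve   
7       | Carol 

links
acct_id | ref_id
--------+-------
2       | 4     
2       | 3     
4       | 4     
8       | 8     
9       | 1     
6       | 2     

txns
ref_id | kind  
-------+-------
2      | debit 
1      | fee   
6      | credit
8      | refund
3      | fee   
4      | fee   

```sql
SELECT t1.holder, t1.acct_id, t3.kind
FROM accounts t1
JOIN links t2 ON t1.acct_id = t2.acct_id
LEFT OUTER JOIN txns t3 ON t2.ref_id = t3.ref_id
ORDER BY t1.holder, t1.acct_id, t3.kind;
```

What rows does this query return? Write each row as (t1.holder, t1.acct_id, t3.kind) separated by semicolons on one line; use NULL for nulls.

(Grace, 2, fee); (Grace, 2, fee); (Judy, 6, debit)

Step 1 — t1 INNER JOIN t2 on acct_id → 3 row(s).
Then LEFT JOIN `txns t3` on ref_id: each of those 3 rows is kept; rows whose t2.ref_id has no match in t3 get NULL for t3's columns.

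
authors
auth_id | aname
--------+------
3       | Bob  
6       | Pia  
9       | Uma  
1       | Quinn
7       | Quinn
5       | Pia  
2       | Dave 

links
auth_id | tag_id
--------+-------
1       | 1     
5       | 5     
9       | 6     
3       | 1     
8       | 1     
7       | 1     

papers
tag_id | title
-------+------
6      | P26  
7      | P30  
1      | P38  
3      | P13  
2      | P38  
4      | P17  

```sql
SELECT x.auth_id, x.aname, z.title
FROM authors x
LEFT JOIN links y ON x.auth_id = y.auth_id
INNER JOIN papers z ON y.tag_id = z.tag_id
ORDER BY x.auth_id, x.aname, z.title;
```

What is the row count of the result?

4

Evaluate left to right. First `authors x LEFT JOIN links y` on auth_id: 7 row(s).
Then INNER JOIN `papers z` on tag_id: keep only rows whose y.tag_id appears in z.
Result: 4 row(s).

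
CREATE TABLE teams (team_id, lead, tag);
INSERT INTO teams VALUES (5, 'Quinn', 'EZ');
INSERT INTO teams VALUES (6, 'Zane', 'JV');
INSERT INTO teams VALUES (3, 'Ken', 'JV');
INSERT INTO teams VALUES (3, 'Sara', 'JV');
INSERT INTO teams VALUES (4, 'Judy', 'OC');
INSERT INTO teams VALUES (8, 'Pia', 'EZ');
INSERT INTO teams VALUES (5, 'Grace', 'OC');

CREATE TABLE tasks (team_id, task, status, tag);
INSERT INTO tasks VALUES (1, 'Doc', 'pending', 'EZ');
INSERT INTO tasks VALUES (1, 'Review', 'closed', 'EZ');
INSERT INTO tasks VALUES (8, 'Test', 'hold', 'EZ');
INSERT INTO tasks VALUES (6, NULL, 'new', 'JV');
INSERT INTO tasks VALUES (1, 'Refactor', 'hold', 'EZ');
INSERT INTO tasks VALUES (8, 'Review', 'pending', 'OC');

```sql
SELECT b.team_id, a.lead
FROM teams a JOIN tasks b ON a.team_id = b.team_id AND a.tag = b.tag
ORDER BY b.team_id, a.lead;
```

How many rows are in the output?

INNER JOIN keeps only pairs where the ON condition holds.
Matching on a.team_id = b.team_id AND a.tag = b.tag.
- a (team_id=5, tag=EZ) has no partner → excluded.
- a (team_id=6, tag=JV) pairs with 1 row(s) of b.
- a (team_id=3, tag=JV) has no partner → excluded.
- a (team_id=3, tag=JV) has no partner → excluded.
- a (team_id=4, tag=OC) has no partner → excluded.
- a (team_id=8, tag=EZ) pairs with 1 row(s) of b.
- a (team_id=5, tag=OC) has no partner → excluded.
Total: 2 rows.

2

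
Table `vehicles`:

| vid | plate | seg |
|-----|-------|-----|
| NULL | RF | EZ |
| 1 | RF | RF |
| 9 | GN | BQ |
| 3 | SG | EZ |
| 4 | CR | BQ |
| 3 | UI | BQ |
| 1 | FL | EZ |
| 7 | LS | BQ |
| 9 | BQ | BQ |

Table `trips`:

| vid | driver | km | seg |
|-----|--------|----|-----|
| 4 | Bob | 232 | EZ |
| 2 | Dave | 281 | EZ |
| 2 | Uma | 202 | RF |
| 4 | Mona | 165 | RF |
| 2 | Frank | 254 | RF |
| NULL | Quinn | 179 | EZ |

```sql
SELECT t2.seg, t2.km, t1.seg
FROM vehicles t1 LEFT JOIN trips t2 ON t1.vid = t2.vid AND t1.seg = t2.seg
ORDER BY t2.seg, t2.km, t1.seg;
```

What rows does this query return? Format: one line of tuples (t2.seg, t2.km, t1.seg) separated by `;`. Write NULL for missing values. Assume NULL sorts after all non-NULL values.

LEFT JOIN keeps every row from `vehicles`; unmatched rows get NULL for `trips`'s columns.
Matching on t1.vid = t2.vid AND t1.seg = t2.seg. A NULL in a compared column never satisfies the condition.
- vid=NULL, seg=EZ: no t2 row matches, row kept with t2 columns NULL.
- vid=1, seg=RF: no t2 row matches, row kept with t2 columns NULL.
- vid=9, seg=BQ: no t2 row matches, row kept with t2 columns NULL.
- vid=3, seg=EZ: no t2 row matches, row kept with t2 columns NULL.
- vid=4, seg=BQ: no t2 row matches, row kept with t2 columns NULL.
- vid=3, seg=BQ: no t2 row matches, row kept with t2 columns NULL.
- vid=1, seg=EZ: no t2 row matches, row kept with t2 columns NULL.
- vid=7, seg=BQ: no t2 row matches, row kept with t2 columns NULL.
- vid=9, seg=BQ: no t2 row matches, row kept with t2 columns NULL.
After projecting and ordering:
t2.seg | t2.km | t1.seg
NULL | NULL | BQ
NULL | NULL | BQ
NULL | NULL | BQ
NULL | NULL | BQ
NULL | NULL | BQ
NULL | NULL | EZ
NULL | NULL | EZ
NULL | NULL | EZ
NULL | NULL | RF

(NULL, NULL, BQ); (NULL, NULL, BQ); (NULL, NULL, BQ); (NULL, NULL, BQ); (NULL, NULL, BQ); (NULL, NULL, EZ); (NULL, NULL, EZ); (NULL, NULL, EZ); (NULL, NULL, RF)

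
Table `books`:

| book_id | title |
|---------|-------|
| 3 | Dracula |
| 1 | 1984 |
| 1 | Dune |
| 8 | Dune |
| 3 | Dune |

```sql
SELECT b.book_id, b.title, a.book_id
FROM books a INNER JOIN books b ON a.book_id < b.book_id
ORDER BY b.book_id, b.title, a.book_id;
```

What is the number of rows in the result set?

INNER JOIN keeps only pairs where the ON condition holds.
Matching on a.book_id < b.book_id.
- a row (book_id=3): matches 1 b row(s) → 1 output row(s).
- a row (book_id=1): matches 3 b row(s) → 3 output row(s).
- a row (book_id=1): matches 3 b row(s) → 3 output row(s).
- a row (book_id=8): no match → dropped.
- a row (book_id=3): matches 1 b row(s) → 1 output row(s).
Total: 8 rows.

8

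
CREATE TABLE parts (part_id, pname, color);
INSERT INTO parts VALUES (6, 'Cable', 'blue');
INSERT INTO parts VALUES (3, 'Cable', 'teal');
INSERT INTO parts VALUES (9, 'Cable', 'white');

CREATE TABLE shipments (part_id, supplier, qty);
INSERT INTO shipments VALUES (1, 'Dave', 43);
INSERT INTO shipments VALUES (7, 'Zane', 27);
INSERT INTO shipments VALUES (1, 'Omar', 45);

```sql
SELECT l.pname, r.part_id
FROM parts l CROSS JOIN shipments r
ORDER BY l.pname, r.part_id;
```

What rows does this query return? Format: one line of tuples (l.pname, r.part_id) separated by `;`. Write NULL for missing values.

CROSS JOIN pairs every row of `parts` with every row of `shipments`: 3 × 3 = 9 rows.
After projecting and ordering:
l.pname | r.part_id
Cable | 1
Cable | 1
Cable | 1
Cable | 1
Cable | 1
Cable | 1
Cable | 7
Cable | 7
Cable | 7

(Cable, 1); (Cable, 1); (Cable, 1); (Cable, 1); (Cable, 1); (Cable, 1); (Cable, 7); (Cable, 7); (Cable, 7)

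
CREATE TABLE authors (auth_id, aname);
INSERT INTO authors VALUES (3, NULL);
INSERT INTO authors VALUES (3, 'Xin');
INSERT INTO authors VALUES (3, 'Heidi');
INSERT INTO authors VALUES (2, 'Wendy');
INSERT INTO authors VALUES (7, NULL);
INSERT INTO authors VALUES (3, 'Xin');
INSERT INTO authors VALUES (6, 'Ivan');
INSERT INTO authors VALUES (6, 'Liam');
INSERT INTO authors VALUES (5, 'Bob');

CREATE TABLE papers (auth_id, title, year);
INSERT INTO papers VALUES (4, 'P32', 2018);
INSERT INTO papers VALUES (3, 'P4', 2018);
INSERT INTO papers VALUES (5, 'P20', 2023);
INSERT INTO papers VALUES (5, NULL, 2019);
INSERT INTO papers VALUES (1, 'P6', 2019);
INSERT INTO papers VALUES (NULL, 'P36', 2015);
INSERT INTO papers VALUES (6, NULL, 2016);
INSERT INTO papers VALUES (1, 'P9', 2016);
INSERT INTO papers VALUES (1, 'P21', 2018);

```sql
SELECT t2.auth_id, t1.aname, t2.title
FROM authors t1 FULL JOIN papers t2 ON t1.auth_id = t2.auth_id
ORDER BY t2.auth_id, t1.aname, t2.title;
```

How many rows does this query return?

FULL OUTER JOIN keeps every row from both sides; unmatched rows get NULL for the other side's columns.
Matching on t1.auth_id = t2.auth_id. A NULL in a compared column never satisfies the condition.
Matched pairs: 8; unmatched t1 rows kept: 2; unmatched t2 rows kept: 5.
Total: 8 matched + 7 padded = 15 rows.

15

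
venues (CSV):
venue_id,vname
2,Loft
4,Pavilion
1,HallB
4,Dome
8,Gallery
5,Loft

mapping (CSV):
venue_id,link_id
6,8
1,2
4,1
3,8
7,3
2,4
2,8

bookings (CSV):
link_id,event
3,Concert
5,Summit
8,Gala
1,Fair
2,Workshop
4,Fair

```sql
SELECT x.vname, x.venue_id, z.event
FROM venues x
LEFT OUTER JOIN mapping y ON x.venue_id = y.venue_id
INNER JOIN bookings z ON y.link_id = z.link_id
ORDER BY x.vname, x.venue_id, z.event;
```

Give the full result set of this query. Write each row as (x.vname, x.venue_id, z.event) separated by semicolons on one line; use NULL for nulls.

(Dome, 4, Fair); (HallB, 1, Workshop); (Loft, 2, Fair); (Loft, 2, Gala); (Pavilion, 4, Fair)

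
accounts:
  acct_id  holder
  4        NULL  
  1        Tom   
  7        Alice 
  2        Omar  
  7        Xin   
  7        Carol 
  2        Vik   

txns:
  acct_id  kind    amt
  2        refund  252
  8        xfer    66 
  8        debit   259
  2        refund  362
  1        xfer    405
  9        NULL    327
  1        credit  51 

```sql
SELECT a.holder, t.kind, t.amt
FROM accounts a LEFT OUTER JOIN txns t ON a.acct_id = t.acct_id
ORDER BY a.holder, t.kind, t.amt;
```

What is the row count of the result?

LEFT JOIN keeps every row from `accounts`; unmatched rows get NULL for `txns`'s columns.
Matching on a.acct_id = t.acct_id.
- a (acct_id=4) has no partner → padded with NULL.
- a (acct_id=1) pairs with 2 row(s) of t.
- a (acct_id=7) has no partner → padded with NULL.
- a (acct_id=2) pairs with 2 row(s) of t.
- a (acct_id=7) has no partner → padded with NULL.
- a (acct_id=7) has no partner → padded with NULL.
- a (acct_id=2) pairs with 2 row(s) of t.
Total: 6 matched + 4 padded = 10 rows.

10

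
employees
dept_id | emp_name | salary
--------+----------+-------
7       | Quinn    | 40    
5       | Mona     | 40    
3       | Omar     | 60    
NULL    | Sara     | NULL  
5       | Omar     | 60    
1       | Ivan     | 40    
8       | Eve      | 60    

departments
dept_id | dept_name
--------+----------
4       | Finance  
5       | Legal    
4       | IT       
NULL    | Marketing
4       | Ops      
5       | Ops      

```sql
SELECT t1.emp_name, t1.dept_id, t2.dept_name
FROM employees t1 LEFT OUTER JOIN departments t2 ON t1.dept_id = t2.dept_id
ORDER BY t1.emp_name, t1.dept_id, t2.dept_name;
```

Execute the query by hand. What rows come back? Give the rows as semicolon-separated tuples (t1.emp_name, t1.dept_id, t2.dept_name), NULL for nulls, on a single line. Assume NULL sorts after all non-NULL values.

LEFT JOIN keeps every row from `employees`; unmatched rows get NULL for `departments`'s columns.
Matching on t1.dept_id = t2.dept_id. A NULL in a compared column never satisfies the condition.
- t1 row (dept_id=7): no match → kept, t2 columns NULL.
- t1 row (dept_id=5): matches 2 t2 row(s) → 2 output row(s).
- t1 row (dept_id=3): no match → kept, t2 columns NULL.
- t1 row (dept_id=NULL): no match → kept, t2 columns NULL.
- t1 row (dept_id=5): matches 2 t2 row(s) → 2 output row(s).
- t1 row (dept_id=1): no match → kept, t2 columns NULL.
- t1 row (dept_id=8): no match → kept, t2 columns NULL.
After projecting and ordering:
t1.emp_name | t1.dept_id | t2.dept_name
Eve | 8 | NULL
Ivan | 1 | NULL
Mona | 5 | Legal
Mona | 5 | Ops
Omar | 3 | NULL
Omar | 5 | Legal
Omar | 5 | Ops
Quinn | 7 | NULL
Sara | NULL | NULL

(Eve, 8, NULL); (Ivan, 1, NULL); (Mona, 5, Legal); (Mona, 5, Ops); (Omar, 3, NULL); (Omar, 5, Legal); (Omar, 5, Ops); (Quinn, 7, NULL); (Sara, NULL, NULL)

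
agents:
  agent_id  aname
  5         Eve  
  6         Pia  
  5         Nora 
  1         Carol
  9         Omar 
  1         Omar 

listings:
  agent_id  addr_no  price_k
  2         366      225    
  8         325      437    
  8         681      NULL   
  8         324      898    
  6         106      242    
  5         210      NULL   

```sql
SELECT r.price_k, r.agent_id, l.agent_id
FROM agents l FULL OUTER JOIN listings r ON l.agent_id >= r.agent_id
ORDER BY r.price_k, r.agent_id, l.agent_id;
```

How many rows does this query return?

FULL OUTER JOIN keeps every row from both sides; unmatched rows get NULL for the other side's columns.
Matching on l.agent_id >= r.agent_id.
Matched pairs: 13; unmatched l rows kept: 2; unmatched r rows kept: 0.
Total: 13 matched + 2 padded = 15 rows.

15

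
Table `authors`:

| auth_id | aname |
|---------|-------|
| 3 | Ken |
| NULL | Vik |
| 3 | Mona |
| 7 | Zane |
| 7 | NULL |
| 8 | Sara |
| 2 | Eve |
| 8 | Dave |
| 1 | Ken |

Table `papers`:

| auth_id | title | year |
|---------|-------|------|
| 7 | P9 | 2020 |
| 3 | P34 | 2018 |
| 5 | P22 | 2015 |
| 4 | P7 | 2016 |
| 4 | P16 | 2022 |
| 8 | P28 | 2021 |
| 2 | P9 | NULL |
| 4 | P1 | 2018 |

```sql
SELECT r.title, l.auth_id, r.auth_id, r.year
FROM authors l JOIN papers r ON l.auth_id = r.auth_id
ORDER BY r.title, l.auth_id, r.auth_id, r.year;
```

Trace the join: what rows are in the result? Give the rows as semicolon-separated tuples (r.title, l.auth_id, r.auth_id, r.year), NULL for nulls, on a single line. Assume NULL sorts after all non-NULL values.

(P28, 8, 8, 2021); (P28, 8, 8, 2021); (P34, 3, 3, 2018); (P34, 3, 3, 2018); (P9, 2, 2, NULL); (P9, 7, 7, 2020); (P9, 7, 7, 2020)

INNER JOIN keeps only pairs where the ON condition holds.
Matching on l.auth_id = r.auth_id. A NULL in a compared column never satisfies the condition.
- l row (auth_id=3): matches 1 r row(s) → 1 output row(s).
- l row (auth_id=NULL): no match → dropped.
- l row (auth_id=3): matches 1 r row(s) → 1 output row(s).
- l row (auth_id=7): matches 1 r row(s) → 1 output row(s).
- l row (auth_id=7): matches 1 r row(s) → 1 output row(s).
- l row (auth_id=8): matches 1 r row(s) → 1 output row(s).
- l row (auth_id=2): matches 1 r row(s) → 1 output row(s).
- l row (auth_id=8): matches 1 r row(s) → 1 output row(s).
- l row (auth_id=1): no match → dropped.
After projecting and ordering:
r.title | l.auth_id | r.auth_id | r.year
P28 | 8 | 8 | 2021
P28 | 8 | 8 | 2021
P34 | 3 | 3 | 2018
P34 | 3 | 3 | 2018
P9 | 2 | 2 | NULL
P9 | 7 | 7 | 2020
P9 | 7 | 7 | 2020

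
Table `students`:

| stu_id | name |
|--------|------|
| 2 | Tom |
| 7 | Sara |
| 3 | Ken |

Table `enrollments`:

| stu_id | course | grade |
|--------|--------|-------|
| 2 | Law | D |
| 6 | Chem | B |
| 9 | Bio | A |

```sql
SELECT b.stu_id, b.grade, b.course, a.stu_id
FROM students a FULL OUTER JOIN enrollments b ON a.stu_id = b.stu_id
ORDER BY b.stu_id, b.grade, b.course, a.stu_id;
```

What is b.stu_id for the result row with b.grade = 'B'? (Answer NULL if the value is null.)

6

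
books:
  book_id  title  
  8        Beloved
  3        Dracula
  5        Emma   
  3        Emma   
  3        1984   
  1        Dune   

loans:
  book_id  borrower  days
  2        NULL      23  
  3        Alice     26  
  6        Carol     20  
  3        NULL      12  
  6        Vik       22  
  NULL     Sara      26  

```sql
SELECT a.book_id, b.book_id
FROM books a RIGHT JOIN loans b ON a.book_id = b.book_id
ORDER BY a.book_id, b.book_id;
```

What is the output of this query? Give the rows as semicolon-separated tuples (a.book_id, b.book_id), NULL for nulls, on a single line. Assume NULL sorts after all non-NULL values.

(3, 3); (3, 3); (3, 3); (3, 3); (3, 3); (3, 3); (NULL, 2); (NULL, 6); (NULL, 6); (NULL, NULL)

RIGHT JOIN keeps every row from `loans`; unmatched rows get NULL for `books`'s columns.
Matching on a.book_id = b.book_id. A NULL in a compared column never satisfies the condition.
- book_id=8: no matching b row.
- book_id=3: 2 matching b row(s), so 2 row(s) emitted.
- book_id=5: no matching b row.
- book_id=3: 2 matching b row(s), so 2 row(s) emitted.
- book_id=3: 2 matching b row(s), so 2 row(s) emitted.
- book_id=1: no matching b row.
- 4 row(s) from b found no a partner → padded with NULL.
After projecting and ordering:
a.book_id | b.book_id
3 | 3
3 | 3
3 | 3
3 | 3
3 | 3
3 | 3
NULL | 2
NULL | 6
NULL | 6
NULL | NULL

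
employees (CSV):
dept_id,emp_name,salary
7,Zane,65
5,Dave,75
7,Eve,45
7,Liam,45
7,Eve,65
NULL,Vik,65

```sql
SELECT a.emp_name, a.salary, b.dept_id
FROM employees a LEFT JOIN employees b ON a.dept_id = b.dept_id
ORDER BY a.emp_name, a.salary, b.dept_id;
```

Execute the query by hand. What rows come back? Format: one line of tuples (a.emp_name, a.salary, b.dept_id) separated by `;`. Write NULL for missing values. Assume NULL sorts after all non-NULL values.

(Dave, 75, 5); (Eve, 45, 7); (Eve, 45, 7); (Eve, 45, 7); (Eve, 45, 7); (Eve, 65, 7); (Eve, 65, 7); (Eve, 65, 7); (Eve, 65, 7); (Liam, 45, 7); (Liam, 45, 7); (Liam, 45, 7); (Liam, 45, 7); (Vik, 65, NULL); (Zane, 65, 7); (Zane, 65, 7); (Zane, 65, 7); (Zane, 65, 7)

LEFT JOIN keeps every row from `employees a`; unmatched rows get NULL for `employees b`'s columns.
Matching on a.dept_id = b.dept_id. A NULL in a compared column never satisfies the condition.
Matched pairs: 17; unmatched a rows kept: 1.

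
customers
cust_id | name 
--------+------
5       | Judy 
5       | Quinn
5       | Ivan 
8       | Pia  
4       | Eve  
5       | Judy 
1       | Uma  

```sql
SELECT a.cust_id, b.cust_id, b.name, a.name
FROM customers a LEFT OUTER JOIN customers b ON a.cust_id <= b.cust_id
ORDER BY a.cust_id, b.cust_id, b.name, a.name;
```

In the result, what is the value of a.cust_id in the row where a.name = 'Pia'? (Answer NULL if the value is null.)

LEFT JOIN keeps every row from `customers a`; unmatched rows get NULL for `customers b`'s columns.
Matching on a.cust_id <= b.cust_id.
- a[0] cust_id=5 → 5 match(es) in b → 5 row(s).
- a[1] cust_id=5 → 5 match(es) in b → 5 row(s).
- a[2] cust_id=5 → 5 match(es) in b → 5 row(s).
- a[3] cust_id=8 → 1 match(es) in b → 1 row(s).
- a[4] cust_id=4 → 6 match(es) in b → 6 row(s).
- a[5] cust_id=5 → 5 match(es) in b → 5 row(s).
- a[6] cust_id=1 → 7 match(es) in b → 7 row(s).

8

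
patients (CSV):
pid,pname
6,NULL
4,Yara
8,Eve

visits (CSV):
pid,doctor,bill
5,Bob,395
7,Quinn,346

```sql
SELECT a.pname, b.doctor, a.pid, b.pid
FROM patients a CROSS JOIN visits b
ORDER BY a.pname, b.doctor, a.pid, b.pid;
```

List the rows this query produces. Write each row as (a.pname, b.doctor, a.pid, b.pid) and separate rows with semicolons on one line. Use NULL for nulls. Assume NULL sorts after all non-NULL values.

CROSS JOIN pairs every row of `patients` with every row of `visits`: 3 × 2 = 6 rows.

(Eve, Bob, 8, 5); (Eve, Quinn, 8, 7); (Yara, Bob, 4, 5); (Yara, Quinn, 4, 7); (NULL, Bob, 6, 5); (NULL, Quinn, 6, 7)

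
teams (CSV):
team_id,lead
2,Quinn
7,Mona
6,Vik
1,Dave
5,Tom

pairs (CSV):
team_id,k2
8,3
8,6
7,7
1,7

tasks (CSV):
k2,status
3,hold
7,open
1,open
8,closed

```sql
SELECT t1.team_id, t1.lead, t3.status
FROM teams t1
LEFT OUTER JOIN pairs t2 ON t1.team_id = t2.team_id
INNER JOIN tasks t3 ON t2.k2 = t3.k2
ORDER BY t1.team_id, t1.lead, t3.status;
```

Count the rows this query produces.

Joins associate left-to-right: teams LEFT JOIN pairs on team_id gives 5 intermediate row(s).
Then INNER JOIN `tasks t3` on k2: keep only rows whose t2.k2 appears in t3.
Result: 2 row(s).

2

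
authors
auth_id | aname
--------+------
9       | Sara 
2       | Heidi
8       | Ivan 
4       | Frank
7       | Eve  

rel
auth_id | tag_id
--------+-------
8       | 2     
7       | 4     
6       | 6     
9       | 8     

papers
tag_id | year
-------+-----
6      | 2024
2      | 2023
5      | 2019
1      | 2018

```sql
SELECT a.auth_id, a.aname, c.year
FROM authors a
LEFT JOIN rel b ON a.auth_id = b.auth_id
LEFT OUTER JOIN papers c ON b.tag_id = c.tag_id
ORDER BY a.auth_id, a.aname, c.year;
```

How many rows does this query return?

5

Evaluate left to right. First `authors a LEFT JOIN rel b` on auth_id: 5 row(s).
Then LEFT JOIN `papers c` on tag_id: each of those 5 rows is kept; rows whose b.tag_id has no match in c get NULL for c's columns.
Result: 5 row(s).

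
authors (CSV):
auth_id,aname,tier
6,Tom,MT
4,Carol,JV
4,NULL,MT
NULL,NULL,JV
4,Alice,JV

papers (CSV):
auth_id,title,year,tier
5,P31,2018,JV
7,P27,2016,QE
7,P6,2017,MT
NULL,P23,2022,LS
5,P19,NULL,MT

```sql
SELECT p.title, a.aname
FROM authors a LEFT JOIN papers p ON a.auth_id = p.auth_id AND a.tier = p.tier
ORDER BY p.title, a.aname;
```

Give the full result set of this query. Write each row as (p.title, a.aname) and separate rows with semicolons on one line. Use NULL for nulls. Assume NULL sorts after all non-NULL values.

LEFT JOIN keeps every row from `authors`; unmatched rows get NULL for `papers`'s columns.
Matching on a.auth_id = p.auth_id AND a.tier = p.tier. A NULL in a compared column never satisfies the condition.
- a row (auth_id=6, tier=MT): no match → kept, p columns NULL.
- a row (auth_id=4, tier=JV): no match → kept, p columns NULL.
- a row (auth_id=4, tier=MT): no match → kept, p columns NULL.
- a row (auth_id=NULL, tier=JV): no match → kept, p columns NULL.
- a row (auth_id=4, tier=JV): no match → kept, p columns NULL.
After projecting and ordering:
p.title | a.aname
NULL | Alice
NULL | Carol
NULL | Tom
NULL | NULL
NULL | NULL

(NULL, Alice); (NULL, Carol); (NULL, Tom); (NULL, NULL); (NULL, NULL)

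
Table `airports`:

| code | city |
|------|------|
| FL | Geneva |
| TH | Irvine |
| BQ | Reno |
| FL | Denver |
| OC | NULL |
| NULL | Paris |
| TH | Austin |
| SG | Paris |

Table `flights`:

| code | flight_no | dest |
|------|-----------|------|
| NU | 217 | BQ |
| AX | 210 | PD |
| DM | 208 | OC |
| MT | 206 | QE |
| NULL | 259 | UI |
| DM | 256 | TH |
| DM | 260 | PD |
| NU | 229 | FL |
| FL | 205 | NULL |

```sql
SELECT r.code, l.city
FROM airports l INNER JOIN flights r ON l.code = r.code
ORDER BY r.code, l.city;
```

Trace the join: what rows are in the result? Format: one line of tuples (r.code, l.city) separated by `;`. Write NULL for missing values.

INNER JOIN keeps only pairs where the ON condition holds.
Matching on l.code = r.code. A NULL in a compared column never satisfies the condition.
- l (code=FL) pairs with 1 row(s) of r.
- l (code=TH) has no partner → excluded.
- l (code=BQ) has no partner → excluded.
- l (code=FL) pairs with 1 row(s) of r.
- l (code=OC) has no partner → excluded.
- l (code=NULL) has no partner → excluded.
- l (code=TH) has no partner → excluded.
- l (code=SG) has no partner → excluded.
After projecting and ordering:
r.code | l.city
FL | Denver
FL | Geneva

(FL, Denver); (FL, Geneva)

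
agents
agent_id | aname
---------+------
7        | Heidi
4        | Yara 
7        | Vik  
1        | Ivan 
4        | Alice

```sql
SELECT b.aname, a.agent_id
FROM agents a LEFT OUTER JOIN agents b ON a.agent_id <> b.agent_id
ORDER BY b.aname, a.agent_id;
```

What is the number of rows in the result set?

16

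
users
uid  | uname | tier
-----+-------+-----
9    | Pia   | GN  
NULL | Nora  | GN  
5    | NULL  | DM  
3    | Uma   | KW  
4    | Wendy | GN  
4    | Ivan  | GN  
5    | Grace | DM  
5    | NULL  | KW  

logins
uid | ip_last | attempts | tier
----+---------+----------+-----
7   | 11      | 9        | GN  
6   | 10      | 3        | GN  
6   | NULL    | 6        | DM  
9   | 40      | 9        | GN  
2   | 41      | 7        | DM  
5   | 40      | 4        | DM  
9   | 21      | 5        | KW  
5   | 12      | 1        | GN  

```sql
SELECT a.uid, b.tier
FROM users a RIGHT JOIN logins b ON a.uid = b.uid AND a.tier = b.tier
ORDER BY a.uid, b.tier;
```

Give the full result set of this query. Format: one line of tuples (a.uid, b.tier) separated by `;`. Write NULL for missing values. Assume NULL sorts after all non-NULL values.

RIGHT JOIN keeps every row from `logins`; unmatched rows get NULL for `users`'s columns.
Matching on a.uid = b.uid AND a.tier = b.tier. A NULL in a compared column never satisfies the condition.
- uid=9, tier=GN: 1 matching b row(s), so 1 row(s) emitted.
- uid=NULL, tier=GN: no matching b row.
- uid=5, tier=DM: 1 matching b row(s), so 1 row(s) emitted.
- uid=3, tier=KW: no matching b row.
- uid=4, tier=GN: no matching b row.
- uid=4, tier=GN: no matching b row.
- uid=5, tier=DM: 1 matching b row(s), so 1 row(s) emitted.
- uid=5, tier=KW: no matching b row.
- 6 b row(s) had no a match → kept, a columns NULL.
After projecting and ordering:
a.uid | b.tier
5 | DM
5 | DM
9 | GN
NULL | DM
NULL | DM
NULL | GN
NULL | GN
NULL | GN
NULL | KW

(5, DM); (5, DM); (9, GN); (NULL, DM); (NULL, DM); (NULL, GN); (NULL, GN); (NULL, GN); (NULL, KW)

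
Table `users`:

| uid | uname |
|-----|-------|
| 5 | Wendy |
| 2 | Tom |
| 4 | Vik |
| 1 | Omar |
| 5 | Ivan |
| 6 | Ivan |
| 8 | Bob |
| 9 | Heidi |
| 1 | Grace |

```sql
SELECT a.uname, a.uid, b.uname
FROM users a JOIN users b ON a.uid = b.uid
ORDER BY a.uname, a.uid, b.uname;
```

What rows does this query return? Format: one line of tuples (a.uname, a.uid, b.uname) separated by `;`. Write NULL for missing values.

INNER JOIN keeps only pairs where the ON condition holds.
Matching on a.uid = b.uid.
- a row (uid=5): matches 2 b row(s) → 2 output row(s).
- a row (uid=2): matches 1 b row(s) → 1 output row(s).
- a row (uid=4): matches 1 b row(s) → 1 output row(s).
- a row (uid=1): matches 2 b row(s) → 2 output row(s).
- a row (uid=5): matches 2 b row(s) → 2 output row(s).
- a row (uid=6): matches 1 b row(s) → 1 output row(s).
- a row (uid=8): matches 1 b row(s) → 1 output row(s).
- a row (uid=9): matches 1 b row(s) → 1 output row(s).
- a row (uid=1): matches 2 b row(s) → 2 output row(s).

(Bob, 8, Bob); (Grace, 1, Grace); (Grace, 1, Omar); (Heidi, 9, Heidi); (Ivan, 5, Ivan); (Ivan, 5, Wendy); (Ivan, 6, Ivan); (Omar, 1, Grace); (Omar, 1, Omar); (Tom, 2, Tom); (Vik, 4, Vik); (Wendy, 5, Ivan); (Wendy, 5, Wendy)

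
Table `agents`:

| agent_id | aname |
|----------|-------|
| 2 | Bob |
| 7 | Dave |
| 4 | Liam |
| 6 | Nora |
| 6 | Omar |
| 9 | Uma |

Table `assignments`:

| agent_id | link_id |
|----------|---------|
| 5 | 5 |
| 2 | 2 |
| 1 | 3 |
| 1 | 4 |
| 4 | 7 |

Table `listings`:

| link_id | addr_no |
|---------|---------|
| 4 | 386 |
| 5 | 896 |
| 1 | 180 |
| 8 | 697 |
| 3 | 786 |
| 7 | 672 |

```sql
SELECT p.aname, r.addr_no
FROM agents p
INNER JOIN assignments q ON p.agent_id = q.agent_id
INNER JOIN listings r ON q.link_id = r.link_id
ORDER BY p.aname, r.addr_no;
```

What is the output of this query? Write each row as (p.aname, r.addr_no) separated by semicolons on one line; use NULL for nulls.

(Liam, 672)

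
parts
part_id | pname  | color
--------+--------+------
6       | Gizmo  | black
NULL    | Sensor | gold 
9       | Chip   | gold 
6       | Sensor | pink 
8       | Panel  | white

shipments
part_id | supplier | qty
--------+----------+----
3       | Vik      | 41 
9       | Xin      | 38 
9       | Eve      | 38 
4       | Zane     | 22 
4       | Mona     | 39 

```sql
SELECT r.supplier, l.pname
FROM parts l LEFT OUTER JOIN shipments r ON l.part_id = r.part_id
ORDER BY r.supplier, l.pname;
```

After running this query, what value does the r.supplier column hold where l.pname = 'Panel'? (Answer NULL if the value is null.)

NULL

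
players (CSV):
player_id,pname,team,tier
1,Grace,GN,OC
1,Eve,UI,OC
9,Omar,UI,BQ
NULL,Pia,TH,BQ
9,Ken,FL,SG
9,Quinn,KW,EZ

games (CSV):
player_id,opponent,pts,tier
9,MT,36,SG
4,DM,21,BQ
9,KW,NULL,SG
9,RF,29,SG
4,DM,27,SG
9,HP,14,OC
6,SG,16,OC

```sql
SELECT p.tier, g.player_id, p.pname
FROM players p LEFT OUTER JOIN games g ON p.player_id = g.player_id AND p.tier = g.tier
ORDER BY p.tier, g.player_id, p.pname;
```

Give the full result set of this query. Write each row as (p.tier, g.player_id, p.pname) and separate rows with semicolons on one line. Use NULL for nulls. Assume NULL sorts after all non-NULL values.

(BQ, NULL, Omar); (BQ, NULL, Pia); (EZ, NULL, Quinn); (OC, NULL, Eve); (OC, NULL, Grace); (SG, 9, Ken); (SG, 9, Ken); (SG, 9, Ken)

LEFT JOIN keeps every row from `players`; unmatched rows get NULL for `games`'s columns.
Matching on p.player_id = g.player_id AND p.tier = g.tier. A NULL in a compared column never satisfies the condition.
- player_id=1, tier=OC: no g row matches, row kept with g columns NULL.
- player_id=1, tier=OC: no g row matches, row kept with g columns NULL.
- player_id=9, tier=BQ: no g row matches, row kept with g columns NULL.
- player_id=NULL, tier=BQ: no g row matches, row kept with g columns NULL.
- player_id=9, tier=SG: 3 matching g row(s), so 3 row(s) emitted.
- player_id=9, tier=EZ: no g row matches, row kept with g columns NULL.
After projecting and ordering:
p.tier | g.player_id | p.pname
BQ | NULL | Omar
BQ | NULL | Pia
EZ | NULL | Quinn
OC | NULL | Eve
OC | NULL | Grace
SG | 9 | Ken
SG | 9 | Ken
SG | 9 | Ken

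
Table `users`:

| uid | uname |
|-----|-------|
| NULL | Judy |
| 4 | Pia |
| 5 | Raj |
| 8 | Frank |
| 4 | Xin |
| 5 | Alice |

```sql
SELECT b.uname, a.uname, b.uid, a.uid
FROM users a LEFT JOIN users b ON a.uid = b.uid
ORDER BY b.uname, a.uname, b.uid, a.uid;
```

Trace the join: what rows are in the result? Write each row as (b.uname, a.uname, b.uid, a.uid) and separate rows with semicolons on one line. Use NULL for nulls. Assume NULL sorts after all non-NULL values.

(Alice, Alice, 5, 5); (Alice, Raj, 5, 5); (Frank, Frank, 8, 8); (Pia, Pia, 4, 4); (Pia, Xin, 4, 4); (Raj, Alice, 5, 5); (Raj, Raj, 5, 5); (Xin, Pia, 4, 4); (Xin, Xin, 4, 4); (NULL, Judy, NULL, NULL)

LEFT JOIN keeps every row from `users a`; unmatched rows get NULL for `users b`'s columns.
Matching on a.uid = b.uid. A NULL in a compared column never satisfies the condition.
Matched pairs: 9; unmatched a rows kept: 1.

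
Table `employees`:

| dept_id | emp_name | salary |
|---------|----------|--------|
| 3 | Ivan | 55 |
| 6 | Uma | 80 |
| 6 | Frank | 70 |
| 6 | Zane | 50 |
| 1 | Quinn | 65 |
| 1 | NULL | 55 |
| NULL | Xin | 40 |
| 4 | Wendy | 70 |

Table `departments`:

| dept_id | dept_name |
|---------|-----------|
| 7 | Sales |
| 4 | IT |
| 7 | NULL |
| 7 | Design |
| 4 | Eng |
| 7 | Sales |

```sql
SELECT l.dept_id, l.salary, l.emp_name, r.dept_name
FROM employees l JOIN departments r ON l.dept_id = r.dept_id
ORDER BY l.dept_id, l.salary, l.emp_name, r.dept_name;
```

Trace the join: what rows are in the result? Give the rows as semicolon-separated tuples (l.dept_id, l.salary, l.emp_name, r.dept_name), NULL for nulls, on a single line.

(4, 70, Wendy, Eng); (4, 70, Wendy, IT)

INNER JOIN keeps only pairs where the ON condition holds.
Matching on l.dept_id = r.dept_id. A NULL in a compared column never satisfies the condition.
Matched pairs: 2.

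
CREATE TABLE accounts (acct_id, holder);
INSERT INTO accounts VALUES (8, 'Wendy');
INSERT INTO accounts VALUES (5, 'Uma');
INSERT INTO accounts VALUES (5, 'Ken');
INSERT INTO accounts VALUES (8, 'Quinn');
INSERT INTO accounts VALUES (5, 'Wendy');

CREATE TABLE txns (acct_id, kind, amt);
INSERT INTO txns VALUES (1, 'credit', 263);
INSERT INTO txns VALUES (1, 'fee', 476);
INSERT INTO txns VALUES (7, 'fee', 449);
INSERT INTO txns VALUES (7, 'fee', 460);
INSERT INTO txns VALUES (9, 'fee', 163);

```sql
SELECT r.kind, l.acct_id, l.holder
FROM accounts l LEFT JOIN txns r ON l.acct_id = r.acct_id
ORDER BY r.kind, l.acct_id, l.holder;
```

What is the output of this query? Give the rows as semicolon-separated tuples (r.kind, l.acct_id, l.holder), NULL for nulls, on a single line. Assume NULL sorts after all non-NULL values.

(NULL, 5, Ken); (NULL, 5, Uma); (NULL, 5, Wendy); (NULL, 8, Quinn); (NULL, 8, Wendy)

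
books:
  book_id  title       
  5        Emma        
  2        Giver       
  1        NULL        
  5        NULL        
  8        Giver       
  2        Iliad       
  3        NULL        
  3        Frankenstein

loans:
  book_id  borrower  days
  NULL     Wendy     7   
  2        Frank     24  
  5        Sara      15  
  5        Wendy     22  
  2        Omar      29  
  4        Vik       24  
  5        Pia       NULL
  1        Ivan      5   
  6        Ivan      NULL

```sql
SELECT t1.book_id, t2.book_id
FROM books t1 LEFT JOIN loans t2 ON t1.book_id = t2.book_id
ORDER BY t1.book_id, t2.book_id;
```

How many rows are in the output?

14

LEFT JOIN keeps every row from `books`; unmatched rows get NULL for `loans`'s columns.
Matching on t1.book_id = t2.book_id. A NULL in a compared column never satisfies the condition.
Matched pairs: 11; unmatched t1 rows kept: 3.
Total: 11 matched + 3 padded = 14 rows.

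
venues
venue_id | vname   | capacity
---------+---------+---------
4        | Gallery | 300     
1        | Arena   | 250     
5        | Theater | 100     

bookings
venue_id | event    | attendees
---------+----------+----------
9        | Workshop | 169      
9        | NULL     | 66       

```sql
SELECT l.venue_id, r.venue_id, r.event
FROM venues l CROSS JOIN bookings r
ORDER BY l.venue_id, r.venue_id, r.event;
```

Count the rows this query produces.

6

CROSS JOIN pairs every row of `venues` with every row of `bookings`: 3 × 2 = 6 rows.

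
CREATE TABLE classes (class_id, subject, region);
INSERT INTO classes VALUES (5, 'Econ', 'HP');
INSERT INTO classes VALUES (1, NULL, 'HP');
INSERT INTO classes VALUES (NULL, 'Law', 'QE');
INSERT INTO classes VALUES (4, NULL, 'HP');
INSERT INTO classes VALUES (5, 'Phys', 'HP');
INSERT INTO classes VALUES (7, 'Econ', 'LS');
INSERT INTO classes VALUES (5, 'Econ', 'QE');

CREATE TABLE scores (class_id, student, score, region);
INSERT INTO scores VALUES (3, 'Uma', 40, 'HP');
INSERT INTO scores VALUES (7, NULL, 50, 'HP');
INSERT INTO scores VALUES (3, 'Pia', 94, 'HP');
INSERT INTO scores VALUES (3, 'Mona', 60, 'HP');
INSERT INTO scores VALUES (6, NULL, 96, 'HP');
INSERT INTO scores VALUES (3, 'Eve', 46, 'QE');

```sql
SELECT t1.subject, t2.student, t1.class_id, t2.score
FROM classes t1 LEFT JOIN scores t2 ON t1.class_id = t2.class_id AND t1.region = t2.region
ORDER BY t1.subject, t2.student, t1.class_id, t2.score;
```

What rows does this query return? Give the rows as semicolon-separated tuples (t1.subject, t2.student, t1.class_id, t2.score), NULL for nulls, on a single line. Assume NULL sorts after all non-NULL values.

(Econ, NULL, 5, NULL); (Econ, NULL, 5, NULL); (Econ, NULL, 7, NULL); (Law, NULL, NULL, NULL); (Phys, NULL, 5, NULL); (NULL, NULL, 1, NULL); (NULL, NULL, 4, NULL)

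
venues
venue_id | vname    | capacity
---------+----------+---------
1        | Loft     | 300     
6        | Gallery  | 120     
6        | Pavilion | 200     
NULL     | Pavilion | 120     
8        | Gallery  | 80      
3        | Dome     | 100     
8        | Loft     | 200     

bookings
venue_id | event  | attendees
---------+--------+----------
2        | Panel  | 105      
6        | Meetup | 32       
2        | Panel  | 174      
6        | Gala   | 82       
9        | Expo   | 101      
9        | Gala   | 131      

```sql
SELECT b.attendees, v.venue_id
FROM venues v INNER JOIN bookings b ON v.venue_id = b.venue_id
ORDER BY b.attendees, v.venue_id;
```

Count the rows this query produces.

INNER JOIN keeps only pairs where the ON condition holds.
Matching on v.venue_id = b.venue_id. A NULL in a compared column never satisfies the condition.
Matched pairs: 4.
Total: 4 rows.

4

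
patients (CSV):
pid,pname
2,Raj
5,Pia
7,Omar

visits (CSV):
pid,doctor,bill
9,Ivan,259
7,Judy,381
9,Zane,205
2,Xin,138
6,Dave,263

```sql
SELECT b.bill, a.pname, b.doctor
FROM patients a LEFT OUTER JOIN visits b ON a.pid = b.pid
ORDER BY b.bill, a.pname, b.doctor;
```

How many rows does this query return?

LEFT JOIN keeps every row from `patients`; unmatched rows get NULL for `visits`'s columns.
Matching on a.pid = b.pid.
Matched pairs: 2; unmatched a rows kept: 1.
Total: 2 matched + 1 padded = 3 rows.

3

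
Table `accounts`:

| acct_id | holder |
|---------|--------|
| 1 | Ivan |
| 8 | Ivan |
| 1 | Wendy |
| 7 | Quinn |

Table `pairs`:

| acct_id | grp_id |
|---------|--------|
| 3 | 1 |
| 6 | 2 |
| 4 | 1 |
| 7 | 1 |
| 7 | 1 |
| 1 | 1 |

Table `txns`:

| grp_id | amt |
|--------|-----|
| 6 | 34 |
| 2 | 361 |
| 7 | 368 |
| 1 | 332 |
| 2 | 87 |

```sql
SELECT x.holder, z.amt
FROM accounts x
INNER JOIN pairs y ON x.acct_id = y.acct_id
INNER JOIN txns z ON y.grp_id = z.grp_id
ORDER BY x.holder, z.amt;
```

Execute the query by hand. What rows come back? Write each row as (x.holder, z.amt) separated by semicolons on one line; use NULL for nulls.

(Ivan, 332); (Quinn, 332); (Quinn, 332); (Wendy, 332)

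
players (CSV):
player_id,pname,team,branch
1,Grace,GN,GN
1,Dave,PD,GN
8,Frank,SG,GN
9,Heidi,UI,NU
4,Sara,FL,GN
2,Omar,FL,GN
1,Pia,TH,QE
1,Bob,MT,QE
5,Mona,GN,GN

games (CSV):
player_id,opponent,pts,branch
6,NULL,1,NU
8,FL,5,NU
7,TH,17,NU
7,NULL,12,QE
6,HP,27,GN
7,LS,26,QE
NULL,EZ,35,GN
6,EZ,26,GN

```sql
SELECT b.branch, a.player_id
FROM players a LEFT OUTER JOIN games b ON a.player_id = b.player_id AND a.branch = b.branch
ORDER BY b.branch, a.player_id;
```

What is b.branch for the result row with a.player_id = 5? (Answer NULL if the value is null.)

LEFT JOIN keeps every row from `players`; unmatched rows get NULL for `games`'s columns.
Matching on a.player_id = b.player_id AND a.branch = b.branch. A NULL in a compared column never satisfies the condition.
- a (player_id=1, branch=GN) has no partner → padded with NULL.
- a (player_id=1, branch=GN) has no partner → padded with NULL.
- a (player_id=8, branch=GN) has no partner → padded with NULL.
- a (player_id=9, branch=NU) has no partner → padded with NULL.
- a (player_id=4, branch=GN) has no partner → padded with NULL.
- a (player_id=2, branch=GN) has no partner → padded with NULL.
- a (player_id=1, branch=QE) has no partner → padded with NULL.
- a (player_id=1, branch=QE) has no partner → padded with NULL.
- a (player_id=5, branch=GN) has no partner → padded with NULL.

NULL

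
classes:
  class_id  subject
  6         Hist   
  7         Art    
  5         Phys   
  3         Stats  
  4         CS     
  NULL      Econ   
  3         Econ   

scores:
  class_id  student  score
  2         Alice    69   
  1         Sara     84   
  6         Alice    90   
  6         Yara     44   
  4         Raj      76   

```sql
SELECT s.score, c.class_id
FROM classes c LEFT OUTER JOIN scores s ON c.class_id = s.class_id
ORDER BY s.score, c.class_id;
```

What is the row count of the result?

8

LEFT JOIN keeps every row from `classes`; unmatched rows get NULL for `scores`'s columns.
Matching on c.class_id = s.class_id. A NULL in a compared column never satisfies the condition.
- class_id=6: 2 matching s row(s), so 2 row(s) emitted.
- class_id=7: no s row matches, row kept with s columns NULL.
- class_id=5: no s row matches, row kept with s columns NULL.
- class_id=3: no s row matches, row kept with s columns NULL.
- class_id=4: 1 matching s row(s), so 1 row(s) emitted.
- class_id=NULL: no s row matches, row kept with s columns NULL.
- class_id=3: no s row matches, row kept with s columns NULL.
Total: 3 matched + 5 padded = 8 rows.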